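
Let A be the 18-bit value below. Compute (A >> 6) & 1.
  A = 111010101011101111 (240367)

Bit 6 is the 7th from the right.
  111010101011101111
             ^
That bit is 1.

Answer: 1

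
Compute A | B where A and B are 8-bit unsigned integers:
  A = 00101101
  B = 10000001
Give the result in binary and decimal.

Apply | to each column (1 where either bit is 1):
  00101101
| 10000001
----------
  10101101

Answer: 10101101 (173)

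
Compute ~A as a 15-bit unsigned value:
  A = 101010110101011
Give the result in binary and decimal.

Flip each bit (0->1, 1->0):
  101010110101011
  010101001010100

Answer: 010101001010100 (10836)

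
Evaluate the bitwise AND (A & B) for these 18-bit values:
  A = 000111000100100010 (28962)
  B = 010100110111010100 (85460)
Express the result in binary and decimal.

Apply & to each column (1 only where both bits are 1):
  000111000100100010
& 010100110111010100
--------------------
  000100000100000000

Answer: 000100000100000000 (16640)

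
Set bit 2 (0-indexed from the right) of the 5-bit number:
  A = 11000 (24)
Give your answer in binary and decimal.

Mask = 1 << 2 = 00100
Bit 2 of A is 0, so OR-ing with the mask flips it to 1.
  11000
| 00100
-------
  11100

Answer: 11100 (28)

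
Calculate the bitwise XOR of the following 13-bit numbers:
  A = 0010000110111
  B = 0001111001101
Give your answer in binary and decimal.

Apply ^ to each column (1 where bits differ):
  0010000110111
^ 0001111001101
---------------
  0011111111010

Answer: 0011111111010 (2042)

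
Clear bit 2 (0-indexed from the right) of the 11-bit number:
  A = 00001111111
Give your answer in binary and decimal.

Mask = ~(1 << 2) = 11111111011
Bit 2 of A is 1, so AND-ing with the mask clears it to 0.
  00001111111
& 11111111011
-------------
  00001111011

Answer: 00001111011 (123)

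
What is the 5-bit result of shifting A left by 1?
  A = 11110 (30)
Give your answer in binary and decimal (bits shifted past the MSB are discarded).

Shift left by 1: drop the top 1 bit(s), append 1 zero(s) on the right.
  11110  ->  discard [1], keep [1110], append 0
= 11100

Answer: 11100 (28)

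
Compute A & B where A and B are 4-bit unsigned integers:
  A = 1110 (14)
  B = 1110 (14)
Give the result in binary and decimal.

Apply & to each column (1 only where both bits are 1):
  1110
& 1110
------
  1110

Answer: 1110 (14)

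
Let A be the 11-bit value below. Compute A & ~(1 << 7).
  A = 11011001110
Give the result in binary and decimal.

Mask = ~(1 << 7) = 11101111111
Bit 7 of A is 1, so AND-ing with the mask clears it to 0.
  11011001110
& 11101111111
-------------
  11001001110

Answer: 11001001110 (1614)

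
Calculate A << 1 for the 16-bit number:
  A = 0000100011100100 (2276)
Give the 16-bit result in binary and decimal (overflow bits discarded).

Shift left by 1: drop the top 1 bit(s), append 1 zero(s) on the right.
  0000100011100100  ->  discard [0], keep [000100011100100], append 0
= 0001000111001000

Answer: 0001000111001000 (4552)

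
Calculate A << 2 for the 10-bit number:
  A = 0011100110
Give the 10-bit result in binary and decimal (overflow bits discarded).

Shift left by 2: drop the top 2 bit(s), append 2 zero(s) on the right.
  0011100110  ->  discard [00], keep [11100110], append 00
= 1110011000

Answer: 1110011000 (920)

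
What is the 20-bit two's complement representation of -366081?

1. Binary of +366081:  01011001011000000001
2. Invert bits:     10100110100111111110
3. Add 1:           10100110100111111111

Answer: 10100110100111111111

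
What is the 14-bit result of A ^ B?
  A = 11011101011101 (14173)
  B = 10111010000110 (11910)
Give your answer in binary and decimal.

Apply ^ to each column (1 where bits differ):
  11011101011101
^ 10111010000110
----------------
  01100111011011

Answer: 01100111011011 (6619)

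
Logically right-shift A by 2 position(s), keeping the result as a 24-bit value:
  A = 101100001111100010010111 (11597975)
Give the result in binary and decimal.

Logical shift right by 2: drop the bottom 2 bit(s), prepend 2 zero(s) on the left.
  101100001111100010010111  ->  keep [1011000011111000100101], discard [11], prepend 00
= 001011000011111000100101

Answer: 001011000011111000100101 (2899493)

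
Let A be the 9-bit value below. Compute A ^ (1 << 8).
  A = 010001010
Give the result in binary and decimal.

Mask = 1 << 8 = 100000000
Bit 8 of A is 0; XOR with the mask flips it to 1.
  010001010
^ 100000000
-----------
  110001010

Answer: 110001010 (394)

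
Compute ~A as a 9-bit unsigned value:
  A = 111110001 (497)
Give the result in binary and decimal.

Flip each bit (0->1, 1->0):
  111110001
  000001110

Answer: 000001110 (14)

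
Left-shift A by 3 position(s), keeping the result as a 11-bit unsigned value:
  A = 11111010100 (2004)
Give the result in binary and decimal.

Shift left by 3: drop the top 3 bit(s), append 3 zero(s) on the right.
  11111010100  ->  discard [111], keep [11010100], append 000
= 11010100000

Answer: 11010100000 (1696)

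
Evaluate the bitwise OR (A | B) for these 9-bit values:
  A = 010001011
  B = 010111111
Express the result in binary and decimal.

Apply | to each column (1 where either bit is 1):
  010001011
| 010111111
-----------
  010111111

Answer: 010111111 (191)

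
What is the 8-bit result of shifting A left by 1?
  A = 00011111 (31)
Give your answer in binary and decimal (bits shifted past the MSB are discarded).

Shift left by 1: drop the top 1 bit(s), append 1 zero(s) on the right.
  00011111  ->  discard [0], keep [0011111], append 0
= 00111110

Answer: 00111110 (62)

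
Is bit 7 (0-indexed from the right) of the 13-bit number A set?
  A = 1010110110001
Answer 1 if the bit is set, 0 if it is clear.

Bit 7 is the 8th from the right.
  1010110110001
       ^
That bit is 1.

Answer: 1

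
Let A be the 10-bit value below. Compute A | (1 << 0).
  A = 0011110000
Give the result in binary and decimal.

Mask = 1 << 0 = 0000000001
Bit 0 of A is 0, so OR-ing with the mask flips it to 1.
  0011110000
| 0000000001
------------
  0011110001

Answer: 0011110001 (241)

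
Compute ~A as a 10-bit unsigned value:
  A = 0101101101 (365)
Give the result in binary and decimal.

Flip each bit (0->1, 1->0):
  0101101101
  1010010010

Answer: 1010010010 (658)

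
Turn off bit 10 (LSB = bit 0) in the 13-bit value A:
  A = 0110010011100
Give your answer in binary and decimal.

Mask = ~(1 << 10) = 1101111111111
Bit 10 of A is 1, so AND-ing with the mask clears it to 0.
  0110010011100
& 1101111111111
---------------
  0100010011100

Answer: 0100010011100 (2204)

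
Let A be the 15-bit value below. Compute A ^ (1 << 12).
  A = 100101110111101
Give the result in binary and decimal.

Mask = 1 << 12 = 001000000000000
Bit 12 of A is 0; XOR with the mask flips it to 1.
  100101110111101
^ 001000000000000
-----------------
  101101110111101

Answer: 101101110111101 (23485)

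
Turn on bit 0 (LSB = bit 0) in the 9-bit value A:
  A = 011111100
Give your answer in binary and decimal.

Mask = 1 << 0 = 000000001
Bit 0 of A is 0, so OR-ing with the mask flips it to 1.
  011111100
| 000000001
-----------
  011111101

Answer: 011111101 (253)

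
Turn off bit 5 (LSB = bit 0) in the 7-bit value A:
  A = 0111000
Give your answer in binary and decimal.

Mask = ~(1 << 5) = 1011111
Bit 5 of A is 1, so AND-ing with the mask clears it to 0.
  0111000
& 1011111
---------
  0011000

Answer: 0011000 (24)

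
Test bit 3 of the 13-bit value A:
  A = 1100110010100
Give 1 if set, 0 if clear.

Bit 3 is the 4th from the right.
  1100110010100
           ^
That bit is 0.

Answer: 0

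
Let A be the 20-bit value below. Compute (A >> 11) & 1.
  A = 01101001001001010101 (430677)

Bit 11 is the 12th from the right.
  01101001001001010101
          ^
That bit is 0.

Answer: 0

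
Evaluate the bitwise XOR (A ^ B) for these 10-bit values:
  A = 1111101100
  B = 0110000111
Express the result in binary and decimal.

Apply ^ to each column (1 where bits differ):
  1111101100
^ 0110000111
------------
  1001101011

Answer: 1001101011 (619)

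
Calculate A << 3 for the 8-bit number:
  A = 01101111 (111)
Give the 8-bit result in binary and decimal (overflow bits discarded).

Shift left by 3: drop the top 3 bit(s), append 3 zero(s) on the right.
  01101111  ->  discard [011], keep [01111], append 000
= 01111000

Answer: 01111000 (120)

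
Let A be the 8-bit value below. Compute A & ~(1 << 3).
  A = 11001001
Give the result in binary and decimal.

Mask = ~(1 << 3) = 11110111
Bit 3 of A is 1, so AND-ing with the mask clears it to 0.
  11001001
& 11110111
----------
  11000001

Answer: 11000001 (193)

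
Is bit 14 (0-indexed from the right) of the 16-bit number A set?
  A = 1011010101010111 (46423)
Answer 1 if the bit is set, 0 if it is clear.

Bit 14 is the 15th from the right.
  1011010101010111
   ^
That bit is 0.

Answer: 0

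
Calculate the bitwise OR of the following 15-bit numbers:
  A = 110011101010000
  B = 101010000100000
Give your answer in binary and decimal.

Apply | to each column (1 where either bit is 1):
  110011101010000
| 101010000100000
-----------------
  111011101110000

Answer: 111011101110000 (30576)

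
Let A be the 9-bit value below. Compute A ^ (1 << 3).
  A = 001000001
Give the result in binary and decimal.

Mask = 1 << 3 = 000001000
Bit 3 of A is 0; XOR with the mask flips it to 1.
  001000001
^ 000001000
-----------
  001001001

Answer: 001001001 (73)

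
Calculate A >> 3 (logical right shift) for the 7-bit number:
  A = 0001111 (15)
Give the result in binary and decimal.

Logical shift right by 3: drop the bottom 3 bit(s), prepend 3 zero(s) on the left.
  0001111  ->  keep [0001], discard [111], prepend 000
= 0000001

Answer: 0000001 (1)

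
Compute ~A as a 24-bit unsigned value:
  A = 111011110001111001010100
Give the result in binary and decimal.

Flip each bit (0->1, 1->0):
  111011110001111001010100
  000100001110000110101011

Answer: 000100001110000110101011 (1106347)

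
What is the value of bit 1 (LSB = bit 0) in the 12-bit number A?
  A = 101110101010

Bit 1 is the 2nd from the right.
  101110101010
            ^
That bit is 1.

Answer: 1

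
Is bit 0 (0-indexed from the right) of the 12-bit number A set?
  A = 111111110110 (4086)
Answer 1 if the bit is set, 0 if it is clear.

Bit 0 is the 1st from the right.
  111111110110
             ^
That bit is 0.

Answer: 0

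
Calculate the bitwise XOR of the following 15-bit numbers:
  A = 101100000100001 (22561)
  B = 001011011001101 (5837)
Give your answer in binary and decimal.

Apply ^ to each column (1 where bits differ):
  101100000100001
^ 001011011001101
-----------------
  100111011101100

Answer: 100111011101100 (20204)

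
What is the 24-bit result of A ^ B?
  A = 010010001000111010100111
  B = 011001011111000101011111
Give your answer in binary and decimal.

Apply ^ to each column (1 where bits differ):
  010010001000111010100111
^ 011001011111000101011111
--------------------------
  001011010111111111111000

Answer: 001011010111111111111000 (2981880)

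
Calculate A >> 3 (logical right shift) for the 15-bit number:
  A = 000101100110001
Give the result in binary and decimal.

Logical shift right by 3: drop the bottom 3 bit(s), prepend 3 zero(s) on the left.
  000101100110001  ->  keep [000101100110], discard [001], prepend 000
= 000000101100110

Answer: 000000101100110 (358)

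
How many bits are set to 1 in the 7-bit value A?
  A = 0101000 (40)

0101000
1-bits at positions (from bit 0 = LSB): 3, 5
Count = 2

Answer: 2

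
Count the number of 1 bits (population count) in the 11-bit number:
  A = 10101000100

10101000100
1-bits at positions (from bit 0 = LSB): 2, 6, 8, 10
Count = 4

Answer: 4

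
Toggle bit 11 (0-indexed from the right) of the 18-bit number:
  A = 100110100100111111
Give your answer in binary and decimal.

Mask = 1 << 11 = 000000100000000000
Bit 11 of A is 1; XOR with the mask flips it to 0.
  100110100100111111
^ 000000100000000000
--------------------
  100110000100111111

Answer: 100110000100111111 (155967)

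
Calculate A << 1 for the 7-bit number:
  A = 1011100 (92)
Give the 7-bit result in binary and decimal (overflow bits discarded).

Shift left by 1: drop the top 1 bit(s), append 1 zero(s) on the right.
  1011100  ->  discard [1], keep [011100], append 0
= 0111000

Answer: 0111000 (56)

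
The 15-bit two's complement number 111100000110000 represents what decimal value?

MSB is 1, so the value is negative. Find the magnitude:
1. Invert bits:  000011111001111
2. Add 1:        000011111010000  = 2000
3. Apply sign:   -2000

Answer: -2000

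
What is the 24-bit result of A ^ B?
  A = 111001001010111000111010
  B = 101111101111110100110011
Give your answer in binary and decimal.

Apply ^ to each column (1 where bits differ):
  111001001010111000111010
^ 101111101111110100110011
--------------------------
  010110100101001100001001

Answer: 010110100101001100001001 (5919497)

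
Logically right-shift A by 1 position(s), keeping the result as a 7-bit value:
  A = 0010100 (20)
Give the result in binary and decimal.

Logical shift right by 1: drop the bottom 1 bit(s), prepend 1 zero(s) on the left.
  0010100  ->  keep [001010], discard [0], prepend 0
= 0001010

Answer: 0001010 (10)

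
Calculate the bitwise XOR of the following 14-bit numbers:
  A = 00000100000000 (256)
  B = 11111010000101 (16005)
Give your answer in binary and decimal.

Apply ^ to each column (1 where bits differ):
  00000100000000
^ 11111010000101
----------------
  11111110000101

Answer: 11111110000101 (16261)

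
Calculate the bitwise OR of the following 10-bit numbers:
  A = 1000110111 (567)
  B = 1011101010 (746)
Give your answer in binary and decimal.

Apply | to each column (1 where either bit is 1):
  1000110111
| 1011101010
------------
  1011111111

Answer: 1011111111 (767)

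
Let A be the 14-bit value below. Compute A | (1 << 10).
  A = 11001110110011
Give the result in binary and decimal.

Mask = 1 << 10 = 00010000000000
Bit 10 of A is 0, so OR-ing with the mask flips it to 1.
  11001110110011
| 00010000000000
----------------
  11011110110011

Answer: 11011110110011 (14259)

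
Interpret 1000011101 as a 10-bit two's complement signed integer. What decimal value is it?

MSB is 1, so the value is negative. Find the magnitude:
1. Invert bits:  0111100010
2. Add 1:        0111100011  = 483
3. Apply sign:   -483

Answer: -483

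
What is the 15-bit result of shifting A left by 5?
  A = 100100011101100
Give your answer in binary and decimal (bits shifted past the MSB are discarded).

Shift left by 5: drop the top 5 bit(s), append 5 zero(s) on the right.
  100100011101100  ->  discard [10010], keep [0011101100], append 00000
= 001110110000000

Answer: 001110110000000 (7552)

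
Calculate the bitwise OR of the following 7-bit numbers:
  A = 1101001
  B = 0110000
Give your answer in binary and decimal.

Apply | to each column (1 where either bit is 1):
  1101001
| 0110000
---------
  1111001

Answer: 1111001 (121)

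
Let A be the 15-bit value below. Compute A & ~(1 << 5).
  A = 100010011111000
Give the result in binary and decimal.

Mask = ~(1 << 5) = 111111111011111
Bit 5 of A is 1, so AND-ing with the mask clears it to 0.
  100010011111000
& 111111111011111
-----------------
  100010011011000

Answer: 100010011011000 (17624)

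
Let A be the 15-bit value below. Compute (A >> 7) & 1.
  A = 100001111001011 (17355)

Bit 7 is the 8th from the right.
  100001111001011
         ^
That bit is 1.

Answer: 1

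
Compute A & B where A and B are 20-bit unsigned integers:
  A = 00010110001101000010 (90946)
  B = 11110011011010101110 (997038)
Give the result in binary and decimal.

Apply & to each column (1 only where both bits are 1):
  00010110001101000010
& 11110011011010101110
----------------------
  00010010001000000010

Answer: 00010010001000000010 (74242)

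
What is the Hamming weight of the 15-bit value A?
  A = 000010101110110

000010101110110
1-bits at positions (from bit 0 = LSB): 1, 2, 4, 5, 6, 8, 10
Count = 7

Answer: 7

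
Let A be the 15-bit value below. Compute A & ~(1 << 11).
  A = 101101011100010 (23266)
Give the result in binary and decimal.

Mask = ~(1 << 11) = 111011111111111
Bit 11 of A is 1, so AND-ing with the mask clears it to 0.
  101101011100010
& 111011111111111
-----------------
  101001011100010

Answer: 101001011100010 (21218)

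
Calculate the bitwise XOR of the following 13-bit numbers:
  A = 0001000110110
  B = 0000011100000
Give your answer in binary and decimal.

Apply ^ to each column (1 where bits differ):
  0001000110110
^ 0000011100000
---------------
  0001011010110

Answer: 0001011010110 (726)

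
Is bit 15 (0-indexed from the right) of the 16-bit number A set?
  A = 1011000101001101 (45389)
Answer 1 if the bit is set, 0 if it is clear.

Bit 15 is the 16th from the right.
  1011000101001101
  ^
That bit is 1.

Answer: 1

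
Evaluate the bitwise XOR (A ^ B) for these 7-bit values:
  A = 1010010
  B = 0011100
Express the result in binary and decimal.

Apply ^ to each column (1 where bits differ):
  1010010
^ 0011100
---------
  1001110

Answer: 1001110 (78)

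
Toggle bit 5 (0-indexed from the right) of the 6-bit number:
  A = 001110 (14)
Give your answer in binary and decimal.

Mask = 1 << 5 = 100000
Bit 5 of A is 0; XOR with the mask flips it to 1.
  001110
^ 100000
--------
  101110

Answer: 101110 (46)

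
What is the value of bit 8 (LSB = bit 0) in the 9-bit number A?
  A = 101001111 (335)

Bit 8 is the 9th from the right.
  101001111
  ^
That bit is 1.

Answer: 1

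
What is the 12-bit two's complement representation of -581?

1. Binary of +581:  001001000101
2. Invert bits:     110110111010
3. Add 1:           110110111011

Answer: 110110111011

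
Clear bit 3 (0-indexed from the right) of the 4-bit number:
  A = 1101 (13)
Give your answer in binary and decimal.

Mask = ~(1 << 3) = 0111
Bit 3 of A is 1, so AND-ing with the mask clears it to 0.
  1101
& 0111
------
  0101

Answer: 0101 (5)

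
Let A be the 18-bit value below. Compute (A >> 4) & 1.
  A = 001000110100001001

Bit 4 is the 5th from the right.
  001000110100001001
               ^
That bit is 0.

Answer: 0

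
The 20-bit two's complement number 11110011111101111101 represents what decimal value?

MSB is 1, so the value is negative. Find the magnitude:
1. Invert bits:  00001100000010000010
2. Add 1:        00001100000010000011  = 49283
3. Apply sign:   -49283

Answer: -49283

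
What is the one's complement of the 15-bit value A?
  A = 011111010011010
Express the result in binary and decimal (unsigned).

Flip each bit (0->1, 1->0):
  011111010011010
  100000101100101

Answer: 100000101100101 (16741)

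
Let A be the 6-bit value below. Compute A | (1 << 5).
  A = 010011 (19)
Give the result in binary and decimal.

Mask = 1 << 5 = 100000
Bit 5 of A is 0, so OR-ing with the mask flips it to 1.
  010011
| 100000
--------
  110011

Answer: 110011 (51)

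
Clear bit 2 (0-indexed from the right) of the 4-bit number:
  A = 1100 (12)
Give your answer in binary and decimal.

Mask = ~(1 << 2) = 1011
Bit 2 of A is 1, so AND-ing with the mask clears it to 0.
  1100
& 1011
------
  1000

Answer: 1000 (8)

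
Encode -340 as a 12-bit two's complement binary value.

1. Binary of +340:  000101010100
2. Invert bits:     111010101011
3. Add 1:           111010101100

Answer: 111010101100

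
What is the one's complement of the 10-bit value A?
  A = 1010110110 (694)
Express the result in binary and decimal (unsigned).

Flip each bit (0->1, 1->0):
  1010110110
  0101001001

Answer: 0101001001 (329)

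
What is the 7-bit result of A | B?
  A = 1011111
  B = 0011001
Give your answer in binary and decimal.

Apply | to each column (1 where either bit is 1):
  1011111
| 0011001
---------
  1011111

Answer: 1011111 (95)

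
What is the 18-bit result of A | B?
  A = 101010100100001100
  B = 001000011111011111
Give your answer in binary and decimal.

Apply | to each column (1 where either bit is 1):
  101010100100001100
| 001000011111011111
--------------------
  101010111111011111

Answer: 101010111111011111 (176095)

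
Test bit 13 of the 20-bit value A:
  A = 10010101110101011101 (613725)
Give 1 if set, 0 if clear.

Bit 13 is the 14th from the right.
  10010101110101011101
        ^
That bit is 0.

Answer: 0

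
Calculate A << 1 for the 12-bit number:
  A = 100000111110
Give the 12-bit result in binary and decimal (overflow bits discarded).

Shift left by 1: drop the top 1 bit(s), append 1 zero(s) on the right.
  100000111110  ->  discard [1], keep [00000111110], append 0
= 000001111100

Answer: 000001111100 (124)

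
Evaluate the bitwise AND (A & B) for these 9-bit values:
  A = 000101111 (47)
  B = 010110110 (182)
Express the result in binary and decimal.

Apply & to each column (1 only where both bits are 1):
  000101111
& 010110110
-----------
  000100110

Answer: 000100110 (38)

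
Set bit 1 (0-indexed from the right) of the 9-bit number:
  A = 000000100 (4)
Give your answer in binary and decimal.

Mask = 1 << 1 = 000000010
Bit 1 of A is 0, so OR-ing with the mask flips it to 1.
  000000100
| 000000010
-----------
  000000110

Answer: 000000110 (6)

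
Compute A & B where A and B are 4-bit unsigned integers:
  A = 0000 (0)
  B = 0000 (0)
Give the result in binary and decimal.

Apply & to each column (1 only where both bits are 1):
  0000
& 0000
------
  0000

Answer: 0000 (0)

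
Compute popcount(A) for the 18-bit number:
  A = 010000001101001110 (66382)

010000001101001110
1-bits at positions (from bit 0 = LSB): 1, 2, 3, 6, 8, 9, 16
Count = 7

Answer: 7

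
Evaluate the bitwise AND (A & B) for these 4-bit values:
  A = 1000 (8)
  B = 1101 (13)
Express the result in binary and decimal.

Apply & to each column (1 only where both bits are 1):
  1000
& 1101
------
  1000

Answer: 1000 (8)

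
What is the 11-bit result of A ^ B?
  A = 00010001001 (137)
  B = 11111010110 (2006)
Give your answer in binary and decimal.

Apply ^ to each column (1 where bits differ):
  00010001001
^ 11111010110
-------------
  11101011111

Answer: 11101011111 (1887)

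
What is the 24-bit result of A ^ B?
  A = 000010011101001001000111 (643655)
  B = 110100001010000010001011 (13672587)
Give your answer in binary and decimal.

Apply ^ to each column (1 where bits differ):
  000010011101001001000111
^ 110100001010000010001011
--------------------------
  110110010111001011001100

Answer: 110110010111001011001100 (14250700)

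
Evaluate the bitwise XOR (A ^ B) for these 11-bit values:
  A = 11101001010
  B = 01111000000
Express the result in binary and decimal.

Apply ^ to each column (1 where bits differ):
  11101001010
^ 01111000000
-------------
  10010001010

Answer: 10010001010 (1162)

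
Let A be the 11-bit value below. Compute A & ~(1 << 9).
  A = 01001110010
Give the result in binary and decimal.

Mask = ~(1 << 9) = 10111111111
Bit 9 of A is 1, so AND-ing with the mask clears it to 0.
  01001110010
& 10111111111
-------------
  00001110010

Answer: 00001110010 (114)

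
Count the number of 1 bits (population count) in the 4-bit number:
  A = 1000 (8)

1000
1-bits at positions (from bit 0 = LSB): 3
Count = 1

Answer: 1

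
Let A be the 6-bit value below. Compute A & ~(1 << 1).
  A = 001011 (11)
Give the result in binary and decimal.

Mask = ~(1 << 1) = 111101
Bit 1 of A is 1, so AND-ing with the mask clears it to 0.
  001011
& 111101
--------
  001001

Answer: 001001 (9)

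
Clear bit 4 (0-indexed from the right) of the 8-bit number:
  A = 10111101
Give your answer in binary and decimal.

Mask = ~(1 << 4) = 11101111
Bit 4 of A is 1, so AND-ing with the mask clears it to 0.
  10111101
& 11101111
----------
  10101101

Answer: 10101101 (173)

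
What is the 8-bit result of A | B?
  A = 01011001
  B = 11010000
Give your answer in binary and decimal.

Apply | to each column (1 where either bit is 1):
  01011001
| 11010000
----------
  11011001

Answer: 11011001 (217)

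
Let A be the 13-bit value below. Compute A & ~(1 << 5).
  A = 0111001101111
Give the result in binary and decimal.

Mask = ~(1 << 5) = 1111111011111
Bit 5 of A is 1, so AND-ing with the mask clears it to 0.
  0111001101111
& 1111111011111
---------------
  0111001001111

Answer: 0111001001111 (3663)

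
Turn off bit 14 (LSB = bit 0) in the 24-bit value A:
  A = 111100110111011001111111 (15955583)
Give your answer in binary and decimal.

Mask = ~(1 << 14) = 111111111011111111111111
Bit 14 of A is 1, so AND-ing with the mask clears it to 0.
  111100110111011001111111
& 111111111011111111111111
--------------------------
  111100110011011001111111

Answer: 111100110011011001111111 (15939199)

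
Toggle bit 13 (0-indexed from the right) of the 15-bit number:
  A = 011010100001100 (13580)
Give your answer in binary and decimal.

Mask = 1 << 13 = 010000000000000
Bit 13 of A is 1; XOR with the mask flips it to 0.
  011010100001100
^ 010000000000000
-----------------
  001010100001100

Answer: 001010100001100 (5388)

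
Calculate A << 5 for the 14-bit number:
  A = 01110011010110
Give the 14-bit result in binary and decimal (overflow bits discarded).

Shift left by 5: drop the top 5 bit(s), append 5 zero(s) on the right.
  01110011010110  ->  discard [01110], keep [011010110], append 00000
= 01101011000000

Answer: 01101011000000 (6848)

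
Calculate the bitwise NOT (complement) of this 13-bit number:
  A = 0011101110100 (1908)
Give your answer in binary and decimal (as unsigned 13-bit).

Flip each bit (0->1, 1->0):
  0011101110100
  1100010001011

Answer: 1100010001011 (6283)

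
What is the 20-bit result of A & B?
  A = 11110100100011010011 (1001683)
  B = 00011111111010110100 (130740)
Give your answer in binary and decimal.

Apply & to each column (1 only where both bits are 1):
  11110100100011010011
& 00011111111010110100
----------------------
  00010100100010010000

Answer: 00010100100010010000 (84112)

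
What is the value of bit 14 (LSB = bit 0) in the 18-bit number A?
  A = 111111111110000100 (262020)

Bit 14 is the 15th from the right.
  111111111110000100
     ^
That bit is 1.

Answer: 1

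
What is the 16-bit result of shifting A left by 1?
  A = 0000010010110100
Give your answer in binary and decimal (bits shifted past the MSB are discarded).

Shift left by 1: drop the top 1 bit(s), append 1 zero(s) on the right.
  0000010010110100  ->  discard [0], keep [000010010110100], append 0
= 0000100101101000

Answer: 0000100101101000 (2408)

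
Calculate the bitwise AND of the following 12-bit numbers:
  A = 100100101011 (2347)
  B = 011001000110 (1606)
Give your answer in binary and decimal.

Apply & to each column (1 only where both bits are 1):
  100100101011
& 011001000110
--------------
  000000000010

Answer: 000000000010 (2)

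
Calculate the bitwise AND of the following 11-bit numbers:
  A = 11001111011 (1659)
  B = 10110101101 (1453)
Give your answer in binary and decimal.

Apply & to each column (1 only where both bits are 1):
  11001111011
& 10110101101
-------------
  10000101001

Answer: 10000101001 (1065)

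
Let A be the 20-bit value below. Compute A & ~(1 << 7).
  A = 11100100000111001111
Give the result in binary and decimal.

Mask = ~(1 << 7) = 11111111111101111111
Bit 7 of A is 1, so AND-ing with the mask clears it to 0.
  11100100000111001111
& 11111111111101111111
----------------------
  11100100000101001111

Answer: 11100100000101001111 (934223)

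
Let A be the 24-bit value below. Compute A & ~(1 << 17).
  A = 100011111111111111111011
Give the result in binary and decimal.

Mask = ~(1 << 17) = 111111011111111111111111
Bit 17 of A is 1, so AND-ing with the mask clears it to 0.
  100011111111111111111011
& 111111011111111111111111
--------------------------
  100011011111111111111011

Answer: 100011011111111111111011 (9306107)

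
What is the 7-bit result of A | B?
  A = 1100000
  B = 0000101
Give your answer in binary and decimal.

Apply | to each column (1 where either bit is 1):
  1100000
| 0000101
---------
  1100101

Answer: 1100101 (101)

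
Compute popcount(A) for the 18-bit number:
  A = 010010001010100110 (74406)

010010001010100110
1-bits at positions (from bit 0 = LSB): 1, 2, 5, 7, 9, 13, 16
Count = 7

Answer: 7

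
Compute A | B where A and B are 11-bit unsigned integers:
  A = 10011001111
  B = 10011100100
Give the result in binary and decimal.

Apply | to each column (1 where either bit is 1):
  10011001111
| 10011100100
-------------
  10011101111

Answer: 10011101111 (1263)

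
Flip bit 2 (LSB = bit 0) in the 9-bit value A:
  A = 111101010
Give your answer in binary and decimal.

Mask = 1 << 2 = 000000100
Bit 2 of A is 0; XOR with the mask flips it to 1.
  111101010
^ 000000100
-----------
  111101110

Answer: 111101110 (494)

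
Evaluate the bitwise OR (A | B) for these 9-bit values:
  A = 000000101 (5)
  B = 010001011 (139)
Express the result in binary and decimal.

Apply | to each column (1 where either bit is 1):
  000000101
| 010001011
-----------
  010001111

Answer: 010001111 (143)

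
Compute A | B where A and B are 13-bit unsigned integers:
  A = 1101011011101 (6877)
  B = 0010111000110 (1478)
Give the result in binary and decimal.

Apply | to each column (1 where either bit is 1):
  1101011011101
| 0010111000110
---------------
  1111111011111

Answer: 1111111011111 (8159)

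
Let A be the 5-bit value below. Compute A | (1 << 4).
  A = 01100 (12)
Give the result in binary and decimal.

Mask = 1 << 4 = 10000
Bit 4 of A is 0, so OR-ing with the mask flips it to 1.
  01100
| 10000
-------
  11100

Answer: 11100 (28)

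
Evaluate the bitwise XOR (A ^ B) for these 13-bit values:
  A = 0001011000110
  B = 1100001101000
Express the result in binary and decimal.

Apply ^ to each column (1 where bits differ):
  0001011000110
^ 1100001101000
---------------
  1101010101110

Answer: 1101010101110 (6830)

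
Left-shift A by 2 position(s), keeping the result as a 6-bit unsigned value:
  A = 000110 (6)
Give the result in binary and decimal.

Shift left by 2: drop the top 2 bit(s), append 2 zero(s) on the right.
  000110  ->  discard [00], keep [0110], append 00
= 011000

Answer: 011000 (24)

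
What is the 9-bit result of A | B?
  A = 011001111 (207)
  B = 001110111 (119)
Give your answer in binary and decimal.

Apply | to each column (1 where either bit is 1):
  011001111
| 001110111
-----------
  011111111

Answer: 011111111 (255)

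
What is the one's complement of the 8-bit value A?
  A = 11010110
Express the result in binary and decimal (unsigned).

Flip each bit (0->1, 1->0):
  11010110
  00101001

Answer: 00101001 (41)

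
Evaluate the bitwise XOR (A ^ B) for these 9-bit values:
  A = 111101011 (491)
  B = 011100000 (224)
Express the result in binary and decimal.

Apply ^ to each column (1 where bits differ):
  111101011
^ 011100000
-----------
  100001011

Answer: 100001011 (267)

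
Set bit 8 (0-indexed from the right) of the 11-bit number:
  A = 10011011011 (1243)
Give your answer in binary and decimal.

Mask = 1 << 8 = 00100000000
Bit 8 of A is 0, so OR-ing with the mask flips it to 1.
  10011011011
| 00100000000
-------------
  10111011011

Answer: 10111011011 (1499)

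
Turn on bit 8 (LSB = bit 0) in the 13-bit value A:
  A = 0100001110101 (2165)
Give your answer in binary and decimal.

Mask = 1 << 8 = 0000100000000
Bit 8 of A is 0, so OR-ing with the mask flips it to 1.
  0100001110101
| 0000100000000
---------------
  0100101110101

Answer: 0100101110101 (2421)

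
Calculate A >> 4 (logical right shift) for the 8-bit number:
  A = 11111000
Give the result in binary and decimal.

Logical shift right by 4: drop the bottom 4 bit(s), prepend 4 zero(s) on the left.
  11111000  ->  keep [1111], discard [1000], prepend 0000
= 00001111

Answer: 00001111 (15)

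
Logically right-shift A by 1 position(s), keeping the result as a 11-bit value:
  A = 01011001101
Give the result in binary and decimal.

Logical shift right by 1: drop the bottom 1 bit(s), prepend 1 zero(s) on the left.
  01011001101  ->  keep [0101100110], discard [1], prepend 0
= 00101100110

Answer: 00101100110 (358)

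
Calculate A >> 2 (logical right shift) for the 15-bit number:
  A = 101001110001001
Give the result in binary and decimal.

Logical shift right by 2: drop the bottom 2 bit(s), prepend 2 zero(s) on the left.
  101001110001001  ->  keep [1010011100010], discard [01], prepend 00
= 001010011100010

Answer: 001010011100010 (5346)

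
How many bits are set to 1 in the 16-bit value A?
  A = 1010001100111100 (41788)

1010001100111100
1-bits at positions (from bit 0 = LSB): 2, 3, 4, 5, 8, 9, 13, 15
Count = 8

Answer: 8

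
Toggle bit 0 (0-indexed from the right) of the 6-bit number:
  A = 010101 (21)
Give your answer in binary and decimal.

Mask = 1 << 0 = 000001
Bit 0 of A is 1; XOR with the mask flips it to 0.
  010101
^ 000001
--------
  010100

Answer: 010100 (20)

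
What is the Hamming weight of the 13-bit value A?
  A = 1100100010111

1100100010111
1-bits at positions (from bit 0 = LSB): 0, 1, 2, 4, 8, 11, 12
Count = 7

Answer: 7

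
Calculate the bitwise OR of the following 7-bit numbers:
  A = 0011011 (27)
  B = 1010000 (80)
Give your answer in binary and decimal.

Apply | to each column (1 where either bit is 1):
  0011011
| 1010000
---------
  1011011

Answer: 1011011 (91)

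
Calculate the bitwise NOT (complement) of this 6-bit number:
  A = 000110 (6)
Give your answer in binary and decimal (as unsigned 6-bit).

Flip each bit (0->1, 1->0):
  000110
  111001

Answer: 111001 (57)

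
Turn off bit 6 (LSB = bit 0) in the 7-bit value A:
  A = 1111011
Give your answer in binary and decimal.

Mask = ~(1 << 6) = 0111111
Bit 6 of A is 1, so AND-ing with the mask clears it to 0.
  1111011
& 0111111
---------
  0111011

Answer: 0111011 (59)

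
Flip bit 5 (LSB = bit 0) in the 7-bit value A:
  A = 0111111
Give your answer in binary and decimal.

Mask = 1 << 5 = 0100000
Bit 5 of A is 1; XOR with the mask flips it to 0.
  0111111
^ 0100000
---------
  0011111

Answer: 0011111 (31)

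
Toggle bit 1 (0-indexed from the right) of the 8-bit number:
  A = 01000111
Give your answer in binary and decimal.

Mask = 1 << 1 = 00000010
Bit 1 of A is 1; XOR with the mask flips it to 0.
  01000111
^ 00000010
----------
  01000101

Answer: 01000101 (69)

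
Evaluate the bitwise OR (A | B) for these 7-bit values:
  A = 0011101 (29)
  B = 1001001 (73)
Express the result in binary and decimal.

Apply | to each column (1 where either bit is 1):
  0011101
| 1001001
---------
  1011101

Answer: 1011101 (93)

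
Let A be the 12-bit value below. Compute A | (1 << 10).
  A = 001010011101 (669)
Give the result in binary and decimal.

Mask = 1 << 10 = 010000000000
Bit 10 of A is 0, so OR-ing with the mask flips it to 1.
  001010011101
| 010000000000
--------------
  011010011101

Answer: 011010011101 (1693)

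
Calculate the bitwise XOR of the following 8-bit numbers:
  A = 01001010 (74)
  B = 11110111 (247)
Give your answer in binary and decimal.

Apply ^ to each column (1 where bits differ):
  01001010
^ 11110111
----------
  10111101

Answer: 10111101 (189)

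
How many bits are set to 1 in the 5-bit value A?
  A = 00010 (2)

00010
1-bits at positions (from bit 0 = LSB): 1
Count = 1

Answer: 1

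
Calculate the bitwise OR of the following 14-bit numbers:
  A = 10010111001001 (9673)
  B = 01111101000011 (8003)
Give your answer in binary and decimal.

Apply | to each column (1 where either bit is 1):
  10010111001001
| 01111101000011
----------------
  11111111001011

Answer: 11111111001011 (16331)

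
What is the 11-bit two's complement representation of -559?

1. Binary of +559:  01000101111
2. Invert bits:     10111010000
3. Add 1:           10111010001

Answer: 10111010001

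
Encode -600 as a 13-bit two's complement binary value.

1. Binary of +600:  0001001011000
2. Invert bits:     1110110100111
3. Add 1:           1110110101000

Answer: 1110110101000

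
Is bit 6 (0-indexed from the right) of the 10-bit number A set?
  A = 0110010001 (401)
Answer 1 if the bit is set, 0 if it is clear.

Bit 6 is the 7th from the right.
  0110010001
     ^
That bit is 0.

Answer: 0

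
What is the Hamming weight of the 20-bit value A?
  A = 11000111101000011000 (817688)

11000111101000011000
1-bits at positions (from bit 0 = LSB): 3, 4, 9, 11, 12, 13, 14, 18, 19
Count = 9

Answer: 9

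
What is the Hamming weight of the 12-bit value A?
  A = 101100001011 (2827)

101100001011
1-bits at positions (from bit 0 = LSB): 0, 1, 3, 8, 9, 11
Count = 6

Answer: 6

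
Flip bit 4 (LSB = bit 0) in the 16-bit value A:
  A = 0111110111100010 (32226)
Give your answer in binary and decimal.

Mask = 1 << 4 = 0000000000010000
Bit 4 of A is 0; XOR with the mask flips it to 1.
  0111110111100010
^ 0000000000010000
------------------
  0111110111110010

Answer: 0111110111110010 (32242)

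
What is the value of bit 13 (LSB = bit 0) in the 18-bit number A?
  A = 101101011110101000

Bit 13 is the 14th from the right.
  101101011110101000
      ^
That bit is 0.

Answer: 0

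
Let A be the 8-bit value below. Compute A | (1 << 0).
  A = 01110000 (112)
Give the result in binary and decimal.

Mask = 1 << 0 = 00000001
Bit 0 of A is 0, so OR-ing with the mask flips it to 1.
  01110000
| 00000001
----------
  01110001

Answer: 01110001 (113)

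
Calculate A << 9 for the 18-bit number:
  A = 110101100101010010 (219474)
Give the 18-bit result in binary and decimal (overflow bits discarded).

Shift left by 9: drop the top 9 bit(s), append 9 zero(s) on the right.
  110101100101010010  ->  discard [110101100], keep [101010010], append 000000000
= 101010010000000000

Answer: 101010010000000000 (173056)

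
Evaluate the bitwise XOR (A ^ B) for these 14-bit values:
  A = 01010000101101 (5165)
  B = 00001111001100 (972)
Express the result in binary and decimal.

Apply ^ to each column (1 where bits differ):
  01010000101101
^ 00001111001100
----------------
  01011111100001

Answer: 01011111100001 (6113)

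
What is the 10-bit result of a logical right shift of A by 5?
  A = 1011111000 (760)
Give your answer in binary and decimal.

Logical shift right by 5: drop the bottom 5 bit(s), prepend 5 zero(s) on the left.
  1011111000  ->  keep [10111], discard [11000], prepend 00000
= 0000010111

Answer: 0000010111 (23)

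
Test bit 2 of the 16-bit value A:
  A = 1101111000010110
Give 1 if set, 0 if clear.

Bit 2 is the 3rd from the right.
  1101111000010110
               ^
That bit is 1.

Answer: 1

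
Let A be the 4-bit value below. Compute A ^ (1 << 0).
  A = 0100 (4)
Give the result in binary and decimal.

Mask = 1 << 0 = 0001
Bit 0 of A is 0; XOR with the mask flips it to 1.
  0100
^ 0001
------
  0101

Answer: 0101 (5)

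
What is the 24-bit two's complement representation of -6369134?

1. Binary of +6369134:  011000010010111101101110
2. Invert bits:     100111101101000010010001
3. Add 1:           100111101101000010010010

Answer: 100111101101000010010010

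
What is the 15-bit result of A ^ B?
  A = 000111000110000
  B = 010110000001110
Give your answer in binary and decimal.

Apply ^ to each column (1 where bits differ):
  000111000110000
^ 010110000001110
-----------------
  010001000111110

Answer: 010001000111110 (8766)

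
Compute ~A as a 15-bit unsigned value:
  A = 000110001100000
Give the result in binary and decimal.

Flip each bit (0->1, 1->0):
  000110001100000
  111001110011111

Answer: 111001110011111 (29599)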